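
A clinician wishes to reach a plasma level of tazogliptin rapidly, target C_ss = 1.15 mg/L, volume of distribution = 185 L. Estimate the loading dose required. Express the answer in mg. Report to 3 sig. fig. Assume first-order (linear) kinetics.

213 mg

LD = Css × Vd = 1.15 × 185 = 212.8 mg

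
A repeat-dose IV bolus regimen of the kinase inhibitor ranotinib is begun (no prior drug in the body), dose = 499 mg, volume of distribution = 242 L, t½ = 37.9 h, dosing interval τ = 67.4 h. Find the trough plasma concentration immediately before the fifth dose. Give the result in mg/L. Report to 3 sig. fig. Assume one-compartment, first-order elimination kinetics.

C₀ per dose = Dose / Vd = 499 / 242 = 2.062 mg/L
k = ln2 / t½ = 0.693147 / 37.9 = 0.01829 h⁻¹
Fraction remaining after one interval: r = e^(−kτ) = e^(−0.01829 × 67.4) = 0.2915
Before dose 5, 4 doses have been given (aged 1τ, 2τ, 3τ, 4τ).
C_trough = C₀ × (r + r² + … + r^4) = C₀ × r(1−r^4)/(1−r)
        = 2.062 × 0.2915 × (1 − 0.007220) / (1 − 0.2915) = 0.8422 mg/L

0.842 mg/L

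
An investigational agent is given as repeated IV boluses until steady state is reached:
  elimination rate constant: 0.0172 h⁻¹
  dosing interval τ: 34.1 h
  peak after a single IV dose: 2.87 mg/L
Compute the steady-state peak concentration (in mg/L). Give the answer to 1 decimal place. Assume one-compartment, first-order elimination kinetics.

6.5 mg/L

e^(−kτ) = e^(−0.01720 × 34.1) = 0.5563
Accumulation ratio R = 1 / (1 − e^(−kτ)) = 1 / (1 − 0.5563) = 2.254
Steady-state peak = C₀ × R = 2.87 × 2.254 = 6.469 mg/L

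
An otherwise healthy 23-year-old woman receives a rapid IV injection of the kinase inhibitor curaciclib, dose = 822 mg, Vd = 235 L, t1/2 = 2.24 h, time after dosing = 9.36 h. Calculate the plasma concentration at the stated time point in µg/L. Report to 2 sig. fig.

C₀ = Dose / Vd = 822.0 / 235 = 3.498 mg/L
k = ln2 / t½ = 0.693147 / 2.24 = 0.3094 h⁻¹
C = C₀ · e^(−k·t) = 3.498 × e^(−0.3094 × 9.36)
  = 3.498 × 0.05524 = 0.1932 mg/L
Convert: 0.1932 mg/L × 1000 = 193.2 µg/L

190 µg/L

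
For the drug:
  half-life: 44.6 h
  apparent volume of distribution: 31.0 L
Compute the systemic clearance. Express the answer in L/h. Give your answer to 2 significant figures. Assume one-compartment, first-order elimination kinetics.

k = ln2 / t½ = 0.693147 / 44.6 = 0.01554 h⁻¹
CL = k × Vd = 0.01554 × 31.0 = 0.4817 L/h

0.48 L/h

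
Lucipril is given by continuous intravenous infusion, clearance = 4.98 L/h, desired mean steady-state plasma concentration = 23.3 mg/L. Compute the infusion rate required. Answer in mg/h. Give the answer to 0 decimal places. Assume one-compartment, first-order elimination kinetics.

116 mg/h

At steady state, infusion rate R₀ = Css × CL = 23.3 × 4.980 = 116.0 mg/h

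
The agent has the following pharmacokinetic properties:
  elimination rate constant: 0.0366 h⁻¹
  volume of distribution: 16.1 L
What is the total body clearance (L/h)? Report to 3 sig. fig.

0.589 L/h

CL = k × Vd = 0.0366 × 16.1 = 0.5893 L/h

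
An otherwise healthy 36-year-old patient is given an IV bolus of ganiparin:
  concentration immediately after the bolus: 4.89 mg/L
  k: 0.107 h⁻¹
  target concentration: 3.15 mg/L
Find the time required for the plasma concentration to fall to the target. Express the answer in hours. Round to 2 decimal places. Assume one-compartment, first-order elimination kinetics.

t = ln(C₀ / C) / k = ln(4.890 / 3.15) / 0.1070
  = ln(1.552) / 0.1070 = 0.4395 / 0.1070 = 4.107 h

4.11 h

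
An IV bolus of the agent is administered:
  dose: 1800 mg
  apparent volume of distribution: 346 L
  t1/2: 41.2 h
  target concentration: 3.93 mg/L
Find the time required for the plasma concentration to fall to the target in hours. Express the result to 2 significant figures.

17 h

C₀ = Dose / Vd = 1800 / 346 = 5.202 mg/L
k = ln2 / t½ = 0.693147 / 41.2 = 0.01682 h⁻¹
t = ln(C₀ / C) / k = ln(5.202 / 3.93) / 0.01682
  = ln(1.324) / 0.01682 = 0.2807 / 0.01682 = 16.69 h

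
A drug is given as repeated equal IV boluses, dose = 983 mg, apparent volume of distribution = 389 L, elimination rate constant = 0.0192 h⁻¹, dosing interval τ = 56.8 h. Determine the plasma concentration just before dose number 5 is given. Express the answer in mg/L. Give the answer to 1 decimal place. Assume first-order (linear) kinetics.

1.3 mg/L

C₀ per dose = Dose / Vd = 983 / 389 = 2.527 mg/L
Fraction remaining after one interval: r = e^(−kτ) = e^(−0.01920 × 56.8) = 0.3360
Before dose 5, 4 doses have been given (aged 1τ, 2τ, 3τ, 4τ).
C_trough = C₀ × (r + r² + … + r^4) = C₀ × r(1−r^4)/(1−r)
        = 2.527 × 0.3360 × (1 − 0.01275) / (1 − 0.3360) = 1.262 mg/L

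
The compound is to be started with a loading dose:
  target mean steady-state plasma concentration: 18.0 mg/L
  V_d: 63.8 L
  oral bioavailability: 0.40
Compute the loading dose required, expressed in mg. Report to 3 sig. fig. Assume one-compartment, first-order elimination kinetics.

LD = Css × Vd / F = 18.0 × 63.8 / 0.40 = 2871 mg

2870 mg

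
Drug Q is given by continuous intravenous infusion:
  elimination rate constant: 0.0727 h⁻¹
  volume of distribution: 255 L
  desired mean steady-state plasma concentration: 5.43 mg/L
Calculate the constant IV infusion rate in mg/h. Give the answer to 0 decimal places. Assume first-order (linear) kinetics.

CL = k × Vd = 0.07270 × 255 = 18.54 L/h
At steady state, infusion rate R₀ = Css × CL = 5.43 × 18.54 = 100.7 mg/h

101 mg/h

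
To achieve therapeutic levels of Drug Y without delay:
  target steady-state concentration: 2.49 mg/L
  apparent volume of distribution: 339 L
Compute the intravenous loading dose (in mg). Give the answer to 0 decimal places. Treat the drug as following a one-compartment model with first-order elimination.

LD = Css × Vd = 2.49 × 339 = 844.1 mg

844 mg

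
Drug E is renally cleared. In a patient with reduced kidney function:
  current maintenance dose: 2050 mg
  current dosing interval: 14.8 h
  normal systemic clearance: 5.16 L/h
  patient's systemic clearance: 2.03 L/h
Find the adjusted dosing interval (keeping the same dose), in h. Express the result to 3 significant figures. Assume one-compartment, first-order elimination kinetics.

To keep the same average steady-state level, dosing rate must scale with clearance.
CL ratio = 2.03 / 5.16 = 0.3934
New interval (same dose) = 14.8 / 0.3934 = 37.62 h

37.6 h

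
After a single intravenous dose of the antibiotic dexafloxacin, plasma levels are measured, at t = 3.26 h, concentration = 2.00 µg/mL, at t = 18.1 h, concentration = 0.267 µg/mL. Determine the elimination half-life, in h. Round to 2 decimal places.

k = ln(C₁/C₂) / (t₂ − t₁) = ln(2.00/0.267) / (18.1 − 3.26)
  = 2.014 / 14.84 = 0.1357 h⁻¹
t½ = ln2 / k = 0.693147 / 0.1357 = 5.108 h

5.11 h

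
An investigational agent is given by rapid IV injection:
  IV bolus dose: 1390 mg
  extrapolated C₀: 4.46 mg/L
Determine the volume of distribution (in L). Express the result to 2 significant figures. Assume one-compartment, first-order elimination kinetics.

310 L

Vd = Dose / C₀ = 1390 / 4.46 = 311.7 L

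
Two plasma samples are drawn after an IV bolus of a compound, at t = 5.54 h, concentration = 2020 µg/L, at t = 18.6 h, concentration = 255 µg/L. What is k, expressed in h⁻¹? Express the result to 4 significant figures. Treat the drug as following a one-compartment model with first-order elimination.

k = ln(C₁/C₂) / (t₂ − t₁) = ln(2020/255) / (18.6 − 5.54)
  = 2.070 / 13.06 = 0.1585 h⁻¹

0.1585 h⁻¹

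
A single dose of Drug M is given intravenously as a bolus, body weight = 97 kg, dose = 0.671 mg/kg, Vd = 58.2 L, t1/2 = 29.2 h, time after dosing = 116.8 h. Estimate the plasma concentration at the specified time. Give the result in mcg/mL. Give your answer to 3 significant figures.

0.0699 mcg/mL

Total dose = 0.671 × 97 = 65.09 mg
C₀ = Dose / Vd = 65.09 / 58.2 = 1.118 mg/L
k = ln2 / t½ = 0.693147 / 29.2 = 0.02374 h⁻¹
t / t½ = 116.8 / 29.2 = 4 half-lives
C = C₀ × (1/2)^4 = 1.118 × 0.06250 = 0.06988 mg/L
(0.06988 mg/L = 0.06988 mcg/mL)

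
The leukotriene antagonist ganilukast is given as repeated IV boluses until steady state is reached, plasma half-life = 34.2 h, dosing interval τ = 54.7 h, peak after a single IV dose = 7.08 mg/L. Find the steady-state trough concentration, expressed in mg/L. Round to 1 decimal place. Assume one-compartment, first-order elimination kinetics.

3.5 mg/L

k = ln2 / t½ = 0.693147 / 34.2 = 0.02027 h⁻¹
e^(−kτ) = e^(−0.02027 × 54.7) = 0.3300
Accumulation ratio R = 1 / (1 − e^(−kτ)) = 1 / (1 − 0.3300) = 1.493
Steady-state trough = C₀ × R × e^(−kτ) = 7.08 × 1.493 × 0.3300 = 3.488 mg/L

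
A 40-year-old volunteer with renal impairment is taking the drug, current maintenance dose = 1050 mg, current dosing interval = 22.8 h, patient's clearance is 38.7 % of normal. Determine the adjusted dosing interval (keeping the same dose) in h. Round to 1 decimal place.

58.9 h

To keep the same average steady-state level, dosing rate must scale with clearance.
CL ratio = 38.7 / 100 = 0.3870
New interval (same dose) = 22.8 / 0.3870 = 58.91 h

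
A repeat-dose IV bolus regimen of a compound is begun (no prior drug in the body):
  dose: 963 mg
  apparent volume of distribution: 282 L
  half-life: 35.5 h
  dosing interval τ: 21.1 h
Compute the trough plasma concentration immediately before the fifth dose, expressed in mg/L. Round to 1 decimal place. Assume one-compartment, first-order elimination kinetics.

C₀ per dose = Dose / Vd = 963 / 282 = 3.415 mg/L
k = ln2 / t½ = 0.693147 / 35.5 = 0.01953 h⁻¹
Fraction remaining after one interval: r = e^(−kτ) = e^(−0.01953 × 21.1) = 0.6623
Before dose 5, 4 doses have been given (aged 1τ, 2τ, 3τ, 4τ).
C_trough = C₀ × (r + r² + … + r^4) = C₀ × r(1−r^4)/(1−r)
        = 3.415 × 0.6623 × (1 − 0.1924) / (1 − 0.6623) = 5.409 mg/L

5.4 mg/L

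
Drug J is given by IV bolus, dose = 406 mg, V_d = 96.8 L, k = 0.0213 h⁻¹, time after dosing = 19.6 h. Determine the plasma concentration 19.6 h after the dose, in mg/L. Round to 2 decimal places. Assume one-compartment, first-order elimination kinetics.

2.76 mg/L

C₀ = Dose / Vd = 406.0 / 96.8 = 4.194 mg/L
C = C₀ · e^(−k·t) = 4.194 × e^(−0.02130 × 19.6)
  = 4.194 × 0.6587 = 2.763 mg/L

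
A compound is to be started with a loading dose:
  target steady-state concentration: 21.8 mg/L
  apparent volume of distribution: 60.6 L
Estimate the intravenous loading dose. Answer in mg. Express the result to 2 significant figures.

LD = Css × Vd = 21.8 × 60.6 = 1321 mg

1300 mg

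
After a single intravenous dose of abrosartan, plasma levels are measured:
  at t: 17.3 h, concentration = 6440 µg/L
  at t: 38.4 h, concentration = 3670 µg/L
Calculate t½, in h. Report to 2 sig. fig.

26 h

k = ln(C₁/C₂) / (t₂ − t₁) = ln(6440/3670) / (38.4 − 17.3)
  = 0.5623 / 21.10 = 0.02665 h⁻¹
t½ = ln2 / k = 0.693147 / 0.02665 = 26.01 h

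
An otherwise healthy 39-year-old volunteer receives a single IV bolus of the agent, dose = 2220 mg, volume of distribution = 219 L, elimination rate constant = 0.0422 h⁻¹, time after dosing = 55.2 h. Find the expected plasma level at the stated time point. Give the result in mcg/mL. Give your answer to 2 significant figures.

0.99 mcg/mL

C₀ = Dose / Vd = 2220 / 219 = 10.14 mg/L
C = C₀ · e^(−k·t) = 10.14 × e^(−0.04220 × 55.2)
  = 10.14 × 0.09735 = 0.9871 mg/L
(0.9871 mg/L = 0.9871 mcg/mL)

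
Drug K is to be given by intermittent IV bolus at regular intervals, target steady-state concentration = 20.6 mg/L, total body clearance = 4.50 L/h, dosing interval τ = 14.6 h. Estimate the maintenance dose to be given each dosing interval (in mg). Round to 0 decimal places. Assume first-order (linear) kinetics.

1353 mg

At steady state, Dose/τ = Css × CL.
Dose = Css × CL × τ = 20.6 × 4.500 × 14.6 = 1353 mg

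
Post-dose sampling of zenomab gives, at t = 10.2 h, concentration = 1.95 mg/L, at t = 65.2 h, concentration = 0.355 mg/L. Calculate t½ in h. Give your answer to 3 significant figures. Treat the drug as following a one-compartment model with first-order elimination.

k = ln(C₁/C₂) / (t₂ − t₁) = ln(1.95/0.355) / (65.2 − 10.2)
  = 1.703 / 55.00 = 0.03096 h⁻¹
t½ = ln2 / k = 0.693147 / 0.03096 = 22.39 h

22.4 h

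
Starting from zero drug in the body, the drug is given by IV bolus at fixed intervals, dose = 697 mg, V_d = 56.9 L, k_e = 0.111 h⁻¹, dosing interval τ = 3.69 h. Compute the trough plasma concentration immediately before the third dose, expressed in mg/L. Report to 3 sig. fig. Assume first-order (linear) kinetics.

13.5 mg/L

C₀ per dose = Dose / Vd = 697 / 56.9 = 12.25 mg/L
Fraction remaining after one interval: r = e^(−kτ) = e^(−0.1110 × 3.69) = 0.6639
Before dose 3, 2 doses have been given (aged 1τ, 2τ).
C_trough = C₀ × (r + r²) = 12.25 × (0.6639 + 0.4408) = 13.53 mg/L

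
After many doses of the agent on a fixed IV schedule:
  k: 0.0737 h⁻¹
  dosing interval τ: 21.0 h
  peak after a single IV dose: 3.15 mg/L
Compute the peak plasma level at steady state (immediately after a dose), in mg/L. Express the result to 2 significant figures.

e^(−kτ) = e^(−0.07370 × 21.0) = 0.2127
Accumulation ratio R = 1 / (1 − e^(−kτ)) = 1 / (1 − 0.2127) = 1.270
Steady-state peak = C₀ × R = 3.15 × 1.270 = 4.001 mg/L

4.0 mg/L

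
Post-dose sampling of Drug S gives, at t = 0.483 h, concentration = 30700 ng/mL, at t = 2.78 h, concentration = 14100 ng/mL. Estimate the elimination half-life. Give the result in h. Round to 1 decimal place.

2.0 h

k = ln(C₁/C₂) / (t₂ − t₁) = ln(30700/14100) / (2.78 − 0.483)
  = 0.7781 / 2.297 = 0.3387 h⁻¹
t½ = ln2 / k = 0.693147 / 0.3387 = 2.046 h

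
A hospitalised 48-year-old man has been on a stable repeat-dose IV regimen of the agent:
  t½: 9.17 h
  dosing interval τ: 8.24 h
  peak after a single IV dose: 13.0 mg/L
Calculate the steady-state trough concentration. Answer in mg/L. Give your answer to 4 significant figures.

15.04 mg/L

k = ln2 / t½ = 0.693147 / 9.17 = 0.07559 h⁻¹
e^(−kτ) = e^(−0.07559 × 8.24) = 0.5364
Accumulation ratio R = 1 / (1 − e^(−kτ)) = 1 / (1 − 0.5364) = 2.157
Steady-state trough = C₀ × R × e^(−kτ) = 13.0 × 2.157 × 0.5364 = 15.04 mg/L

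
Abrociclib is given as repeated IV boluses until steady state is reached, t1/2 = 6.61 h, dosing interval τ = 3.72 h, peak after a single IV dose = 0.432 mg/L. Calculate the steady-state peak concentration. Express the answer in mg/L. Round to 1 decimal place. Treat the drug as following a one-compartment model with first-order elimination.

k = ln2 / t½ = 0.693147 / 6.61 = 0.1049 h⁻¹
e^(−kτ) = e^(−0.1049 × 3.72) = 0.6769
Accumulation ratio R = 1 / (1 − e^(−kτ)) = 1 / (1 − 0.6769) = 3.095
Steady-state peak = C₀ × R = 0.432 × 3.095 = 1.337 mg/L

1.3 mg/L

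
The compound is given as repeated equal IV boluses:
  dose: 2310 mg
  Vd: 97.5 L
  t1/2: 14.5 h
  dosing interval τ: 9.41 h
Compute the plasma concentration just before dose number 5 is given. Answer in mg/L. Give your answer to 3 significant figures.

34.8 mg/L

C₀ per dose = Dose / Vd = 2310 / 97.5 = 23.69 mg/L
k = ln2 / t½ = 0.693147 / 14.5 = 0.04780 h⁻¹
Fraction remaining after one interval: r = e^(−kτ) = e^(−0.04780 × 9.41) = 0.6378
Before dose 5, 4 doses have been given (aged 1τ, 2τ, 3τ, 4τ).
C_trough = C₀ × (r + r² + … + r^4) = C₀ × r(1−r^4)/(1−r)
        = 23.69 × 0.6378 × (1 − 0.1655) / (1 − 0.6378) = 34.81 mg/L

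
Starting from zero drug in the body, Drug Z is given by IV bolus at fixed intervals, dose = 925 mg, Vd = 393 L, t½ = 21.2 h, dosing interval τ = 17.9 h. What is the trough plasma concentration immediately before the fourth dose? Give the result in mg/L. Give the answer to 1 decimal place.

2.4 mg/L

C₀ per dose = Dose / Vd = 925 / 393 = 2.354 mg/L
k = ln2 / t½ = 0.693147 / 21.2 = 0.03270 h⁻¹
Fraction remaining after one interval: r = e^(−kτ) = e^(−0.03270 × 17.9) = 0.5569
Before dose 4, 3 doses have been given (aged 1τ, 2τ, 3τ).
C_trough = C₀ × (r + r² + … + r^3) = C₀ × r(1−r^3)/(1−r)
        = 2.354 × 0.5569 × (1 − 0.1727) / (1 − 0.5569) = 2.448 mg/L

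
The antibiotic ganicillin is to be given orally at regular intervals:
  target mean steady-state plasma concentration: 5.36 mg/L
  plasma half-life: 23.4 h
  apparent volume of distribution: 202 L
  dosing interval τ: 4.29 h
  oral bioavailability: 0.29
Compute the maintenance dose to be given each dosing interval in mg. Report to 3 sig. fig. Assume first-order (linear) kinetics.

474 mg

k = ln2 / t½ = 0.693147 / 23.4 = 0.02962 h⁻¹
CL = k × Vd = 0.02962 × 202 = 5.983 L/h
At steady state, F × (Dose/τ) = Css × CL.
Dose = Css × CL × τ / F = 5.36 × 5.983 × 4.29 / 0.29 = 474.4 mg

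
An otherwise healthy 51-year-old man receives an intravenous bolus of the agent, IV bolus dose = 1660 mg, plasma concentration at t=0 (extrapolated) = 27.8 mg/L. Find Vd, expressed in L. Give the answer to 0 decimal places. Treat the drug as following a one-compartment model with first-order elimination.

Vd = Dose / C₀ = 1660 / 27.8 = 59.71 L

60 L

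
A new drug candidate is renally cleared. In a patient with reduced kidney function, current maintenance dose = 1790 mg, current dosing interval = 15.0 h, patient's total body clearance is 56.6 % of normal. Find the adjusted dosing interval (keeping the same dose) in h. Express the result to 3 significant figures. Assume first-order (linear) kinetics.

26.5 h

To keep the same average steady-state level, dosing rate must scale with clearance.
CL ratio = 56.6 / 100 = 0.5660
New interval (same dose) = 15.0 / 0.5660 = 26.50 h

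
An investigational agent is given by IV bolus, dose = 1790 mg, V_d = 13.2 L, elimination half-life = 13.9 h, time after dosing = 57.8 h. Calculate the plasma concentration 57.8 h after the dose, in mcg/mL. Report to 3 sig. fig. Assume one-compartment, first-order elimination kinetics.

C₀ = Dose / Vd = 1790 / 13.2 = 135.6 mg/L
k = ln2 / t½ = 0.693147 / 13.9 = 0.04987 h⁻¹
C = C₀ · e^(−k·t) = 135.6 × e^(−0.04987 × 57.8)
  = 135.6 × 0.05600 = 7.594 mg/L
(7.594 mg/L = 7.594 mcg/mL)

7.59 mcg/mL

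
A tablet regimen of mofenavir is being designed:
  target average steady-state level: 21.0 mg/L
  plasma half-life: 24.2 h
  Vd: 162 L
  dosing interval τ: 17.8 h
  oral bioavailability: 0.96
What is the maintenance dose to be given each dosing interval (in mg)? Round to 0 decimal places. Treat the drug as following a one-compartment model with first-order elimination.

k = ln2 / t½ = 0.693147 / 24.2 = 0.02864 h⁻¹
CL = k × Vd = 0.02864 × 162 = 4.640 L/h
At steady state, F × (Dose/τ) = Css × CL.
Dose = Css × CL × τ / F = 21.0 × 4.640 × 17.8 / 0.96 = 1807 mg

1807 mg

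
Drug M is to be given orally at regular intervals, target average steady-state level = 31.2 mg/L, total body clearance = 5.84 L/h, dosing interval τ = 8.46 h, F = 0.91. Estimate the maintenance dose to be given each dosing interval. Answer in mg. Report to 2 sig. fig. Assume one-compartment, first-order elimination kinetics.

At steady state, F × (Dose/τ) = Css × CL.
Dose = Css × CL × τ / F = 31.2 × 5.840 × 8.46 / 0.91 = 1694 mg

1700 mg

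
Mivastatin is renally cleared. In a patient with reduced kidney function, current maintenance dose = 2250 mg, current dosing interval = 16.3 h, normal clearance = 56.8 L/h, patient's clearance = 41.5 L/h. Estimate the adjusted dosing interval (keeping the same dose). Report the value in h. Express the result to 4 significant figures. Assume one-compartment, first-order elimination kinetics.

22.31 h

To keep the same average steady-state level, dosing rate must scale with clearance.
CL ratio = 41.5 / 56.8 = 0.7306
New interval (same dose) = 16.3 / 0.7306 = 22.31 h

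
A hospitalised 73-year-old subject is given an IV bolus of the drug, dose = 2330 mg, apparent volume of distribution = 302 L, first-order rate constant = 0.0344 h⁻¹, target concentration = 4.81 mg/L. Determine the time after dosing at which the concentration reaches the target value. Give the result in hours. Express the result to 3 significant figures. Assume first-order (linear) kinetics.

C₀ = Dose / Vd = 2330 / 302 = 7.715 mg/L
t = ln(C₀ / C) / k = ln(7.715 / 4.81) / 0.03440
  = ln(1.604) / 0.03440 = 0.4725 / 0.03440 = 13.74 h

13.7 h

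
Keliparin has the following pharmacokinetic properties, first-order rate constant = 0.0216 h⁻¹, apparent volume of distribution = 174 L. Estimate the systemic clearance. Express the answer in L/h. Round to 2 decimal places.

CL = k × Vd = 0.0216 × 174 = 3.758 L/h

3.76 L/h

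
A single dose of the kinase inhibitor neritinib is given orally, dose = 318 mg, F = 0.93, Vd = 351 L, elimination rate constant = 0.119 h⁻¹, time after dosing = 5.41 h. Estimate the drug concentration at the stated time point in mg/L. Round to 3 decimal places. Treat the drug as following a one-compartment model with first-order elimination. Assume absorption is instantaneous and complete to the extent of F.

0.443 mg/L

Amount reaching circulation = F × Dose = 0.93 × 318.0 = 295.7 mg
C₀ = F·Dose / Vd = 295.7 / 351 = 0.8425 mg/L
C = C₀ · e^(−k·t) = 0.8425 × e^(−0.1190 × 5.41)
  = 0.8425 × 0.5253 = 0.4426 mg/L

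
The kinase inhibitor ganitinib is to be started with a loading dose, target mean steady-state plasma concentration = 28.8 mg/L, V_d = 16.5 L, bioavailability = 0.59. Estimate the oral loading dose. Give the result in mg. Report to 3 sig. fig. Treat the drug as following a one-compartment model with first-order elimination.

805 mg

LD = Css × Vd / F = 28.8 × 16.5 / 0.59 = 805.4 mg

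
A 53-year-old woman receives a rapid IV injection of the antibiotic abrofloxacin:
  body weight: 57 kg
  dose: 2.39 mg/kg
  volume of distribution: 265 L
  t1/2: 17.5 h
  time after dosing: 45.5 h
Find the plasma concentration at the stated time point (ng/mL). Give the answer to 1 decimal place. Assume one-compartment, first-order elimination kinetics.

Total dose = 2.39 × 57 = 136.2 mg
C₀ = Dose / Vd = 136.2 / 265 = 0.5140 mg/L
k = ln2 / t½ = 0.693147 / 17.5 = 0.03961 h⁻¹
C = C₀ · e^(−k·t) = 0.5140 × e^(−0.03961 × 45.5)
  = 0.5140 × 0.1649 = 0.08476 mg/L
Convert: 0.08476 mg/L × 1000 = 84.76 ng/mL

84.8 ng/mL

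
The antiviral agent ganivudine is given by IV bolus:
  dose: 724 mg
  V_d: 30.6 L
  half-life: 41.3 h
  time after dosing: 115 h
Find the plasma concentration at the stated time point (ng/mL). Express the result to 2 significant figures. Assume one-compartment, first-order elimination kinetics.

3400 ng/mL

C₀ = Dose / Vd = 724.0 / 30.6 = 23.66 mg/L
k = ln2 / t½ = 0.693147 / 41.3 = 0.01678 h⁻¹
C = C₀ · e^(−k·t) = 23.66 × e^(−0.01678 × 115)
  = 23.66 × 0.1452 = 3.435 mg/L
Convert: 3.435 mg/L × 1000 = 3435 ng/mL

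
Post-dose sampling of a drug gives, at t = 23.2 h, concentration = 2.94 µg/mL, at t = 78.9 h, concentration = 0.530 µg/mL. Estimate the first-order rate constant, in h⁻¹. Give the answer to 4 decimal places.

0.0308 h⁻¹

k = ln(C₁/C₂) / (t₂ − t₁) = ln(2.94/0.530) / (78.9 − 23.2)
  = 1.713 / 55.70 = 0.03075 h⁻¹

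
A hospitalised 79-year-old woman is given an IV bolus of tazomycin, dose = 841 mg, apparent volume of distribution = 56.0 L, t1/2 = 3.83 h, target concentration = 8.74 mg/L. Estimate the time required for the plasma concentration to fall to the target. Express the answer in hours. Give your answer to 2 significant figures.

C₀ = Dose / Vd = 841.0 / 56.0 = 15.02 mg/L
k = ln2 / t½ = 0.693147 / 3.83 = 0.1810 h⁻¹
t = ln(C₀ / C) / k = ln(15.02 / 8.74) / 0.1810
  = ln(1.719) / 0.1810 = 0.5417 / 0.1810 = 2.993 h

3.0 h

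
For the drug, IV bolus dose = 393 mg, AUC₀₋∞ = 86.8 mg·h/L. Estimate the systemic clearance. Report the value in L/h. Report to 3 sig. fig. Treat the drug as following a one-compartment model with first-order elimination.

CL = Dose / AUC = 393 / 86.8 = 4.528 L/h

4.53 L/h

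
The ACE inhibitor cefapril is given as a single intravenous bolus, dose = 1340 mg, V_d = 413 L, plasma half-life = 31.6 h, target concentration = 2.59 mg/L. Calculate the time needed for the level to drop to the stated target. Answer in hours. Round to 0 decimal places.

C₀ = Dose / Vd = 1340 / 413 = 3.245 mg/L
k = ln2 / t½ = 0.693147 / 31.6 = 0.02194 h⁻¹
t = ln(C₀ / C) / k = ln(3.245 / 2.59) / 0.02194
  = ln(1.253) / 0.02194 = 0.2255 / 0.02194 = 10.28 h

10 h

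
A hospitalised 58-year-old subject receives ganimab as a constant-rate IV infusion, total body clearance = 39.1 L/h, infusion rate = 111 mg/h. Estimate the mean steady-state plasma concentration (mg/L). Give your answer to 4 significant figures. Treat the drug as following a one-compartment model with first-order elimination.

At steady state Css = R₀ / CL = 111 / 39.10 = 2.839 mg/L

2.839 mg/L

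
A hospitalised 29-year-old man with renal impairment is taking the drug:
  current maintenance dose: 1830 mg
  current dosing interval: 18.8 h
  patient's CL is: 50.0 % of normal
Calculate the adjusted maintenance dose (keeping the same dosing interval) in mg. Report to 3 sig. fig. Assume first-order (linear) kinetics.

To keep the same average steady-state level, dosing rate must scale with clearance.
CL ratio = 50.0 / 100 = 0.5000
New dose (same interval) = 1830 × 0.5000 = 915.0 mg

915 mg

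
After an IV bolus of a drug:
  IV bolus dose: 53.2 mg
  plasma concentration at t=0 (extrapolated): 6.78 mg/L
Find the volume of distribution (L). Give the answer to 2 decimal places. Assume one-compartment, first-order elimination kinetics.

7.85 L

Vd = Dose / C₀ = 53.20 / 6.78 = 7.847 L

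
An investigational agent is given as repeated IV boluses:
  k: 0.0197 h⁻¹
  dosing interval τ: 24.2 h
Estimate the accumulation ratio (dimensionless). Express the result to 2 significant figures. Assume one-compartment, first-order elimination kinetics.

e^(−kτ) = e^(−0.01970 × 24.2) = 0.6208
Accumulation ratio R = 1 / (1 − e^(−kτ)) = 1 / (1 − 0.6208) = 2.637

2.6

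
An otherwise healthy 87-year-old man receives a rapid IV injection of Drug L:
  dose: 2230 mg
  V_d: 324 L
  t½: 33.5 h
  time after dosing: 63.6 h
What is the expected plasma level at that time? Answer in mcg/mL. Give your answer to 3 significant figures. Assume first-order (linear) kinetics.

1.85 mcg/mL

C₀ = Dose / Vd = 2230 / 324 = 6.883 mg/L
k = ln2 / t½ = 0.693147 / 33.5 = 0.02069 h⁻¹
C = C₀ · e^(−k·t) = 6.883 × e^(−0.02069 × 63.6)
  = 6.883 × 0.2682 = 1.846 mg/L
(1.846 mg/L = 1.846 mcg/mL)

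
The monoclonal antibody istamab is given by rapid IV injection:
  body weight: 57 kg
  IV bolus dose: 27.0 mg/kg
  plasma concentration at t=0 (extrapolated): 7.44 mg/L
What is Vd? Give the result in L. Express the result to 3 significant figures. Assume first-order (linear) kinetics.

Dose = 27.0 × 57 = 1539 mg
Vd = Dose / C₀ = 1539 / 7.44 = 206.9 L

207 L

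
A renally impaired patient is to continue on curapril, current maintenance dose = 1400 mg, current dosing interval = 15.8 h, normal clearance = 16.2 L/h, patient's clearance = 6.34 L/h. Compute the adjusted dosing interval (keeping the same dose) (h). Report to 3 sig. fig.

To keep the same average steady-state level, dosing rate must scale with clearance.
CL ratio = 6.34 / 16.2 = 0.3914
New interval (same dose) = 15.8 / 0.3914 = 40.37 h

40.4 h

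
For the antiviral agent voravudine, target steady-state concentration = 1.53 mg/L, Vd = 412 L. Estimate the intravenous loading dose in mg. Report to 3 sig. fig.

630 mg

LD = Css × Vd = 1.53 × 412 = 630.4 mg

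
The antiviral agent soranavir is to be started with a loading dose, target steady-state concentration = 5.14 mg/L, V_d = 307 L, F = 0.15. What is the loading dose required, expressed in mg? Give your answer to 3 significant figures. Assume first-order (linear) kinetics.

10500 mg

LD = Css × Vd / F = 5.14 × 307 / 0.15 = 10520 mg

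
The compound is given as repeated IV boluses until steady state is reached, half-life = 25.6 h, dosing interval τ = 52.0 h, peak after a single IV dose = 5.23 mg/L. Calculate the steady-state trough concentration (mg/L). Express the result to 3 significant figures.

k = ln2 / t½ = 0.693147 / 25.6 = 0.02708 h⁻¹
e^(−kτ) = e^(−0.02708 × 52.0) = 0.2446
Accumulation ratio R = 1 / (1 − e^(−kτ)) = 1 / (1 − 0.2446) = 1.324
Steady-state trough = C₀ × R × e^(−kτ) = 5.23 × 1.324 × 0.2446 = 1.694 mg/L

1.69 mg/L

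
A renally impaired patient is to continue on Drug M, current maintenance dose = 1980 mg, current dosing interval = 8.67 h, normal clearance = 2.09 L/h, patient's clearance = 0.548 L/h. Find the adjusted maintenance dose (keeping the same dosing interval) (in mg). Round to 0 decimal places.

519 mg

To keep the same average steady-state level, dosing rate must scale with clearance.
CL ratio = 0.548 / 2.09 = 0.2622
New dose (same interval) = 1980 × 0.2622 = 519.2 mg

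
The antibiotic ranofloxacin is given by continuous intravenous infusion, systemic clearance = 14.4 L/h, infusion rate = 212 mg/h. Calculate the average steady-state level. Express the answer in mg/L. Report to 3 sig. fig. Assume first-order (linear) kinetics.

At steady state Css = R₀ / CL = 212 / 14.40 = 14.72 mg/L

14.7 mg/L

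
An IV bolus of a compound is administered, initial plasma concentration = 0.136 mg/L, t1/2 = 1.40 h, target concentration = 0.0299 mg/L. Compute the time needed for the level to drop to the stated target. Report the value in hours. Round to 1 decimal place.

k = ln2 / t½ = 0.693147 / 1.40 = 0.4951 h⁻¹
t = ln(C₀ / C) / k = ln(0.1360 / 0.0299) / 0.4951
  = ln(4.548) / 0.4951 = 1.515 / 0.4951 = 3.060 h

3.1 h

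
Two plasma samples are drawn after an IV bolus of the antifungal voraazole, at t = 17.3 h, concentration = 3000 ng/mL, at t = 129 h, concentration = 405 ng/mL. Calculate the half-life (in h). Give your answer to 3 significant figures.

k = ln(C₁/C₂) / (t₂ − t₁) = ln(3000/405) / (129 − 17.3)
  = 2.002 / 111.7 = 0.01792 h⁻¹
t½ = ln2 / k = 0.693147 / 0.01792 = 38.68 h

38.7 h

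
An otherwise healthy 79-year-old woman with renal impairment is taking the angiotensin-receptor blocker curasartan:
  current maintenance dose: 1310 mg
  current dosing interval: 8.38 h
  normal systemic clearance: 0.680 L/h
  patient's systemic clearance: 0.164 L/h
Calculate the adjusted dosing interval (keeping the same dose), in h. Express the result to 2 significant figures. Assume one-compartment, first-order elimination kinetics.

To keep the same average steady-state level, dosing rate must scale with clearance.
CL ratio = 0.164 / 0.680 = 0.2412
New interval (same dose) = 8.38 / 0.2412 = 34.74 h

35 h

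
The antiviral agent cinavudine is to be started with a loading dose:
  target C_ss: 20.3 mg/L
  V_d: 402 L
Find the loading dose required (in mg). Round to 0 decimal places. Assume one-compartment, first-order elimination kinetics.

8161 mg

LD = Css × Vd = 20.3 × 402 = 8161 mg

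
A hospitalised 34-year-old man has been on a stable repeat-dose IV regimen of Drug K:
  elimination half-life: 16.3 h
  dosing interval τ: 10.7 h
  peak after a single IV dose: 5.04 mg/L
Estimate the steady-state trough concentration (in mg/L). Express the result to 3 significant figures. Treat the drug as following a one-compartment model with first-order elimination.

k = ln2 / t½ = 0.693147 / 16.3 = 0.04252 h⁻¹
e^(−kτ) = e^(−0.04252 × 10.7) = 0.6345
Accumulation ratio R = 1 / (1 − e^(−kτ)) = 1 / (1 − 0.6345) = 2.736
Steady-state trough = C₀ × R × e^(−kτ) = 5.04 × 2.736 × 0.6345 = 8.749 mg/L

8.75 mg/L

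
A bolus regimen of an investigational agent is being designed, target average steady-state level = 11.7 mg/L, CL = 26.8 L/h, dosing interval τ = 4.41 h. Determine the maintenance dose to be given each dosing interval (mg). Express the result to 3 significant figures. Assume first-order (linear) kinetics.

1380 mg

At steady state, Dose/τ = Css × CL.
Dose = Css × CL × τ = 11.7 × 26.80 × 4.41 = 1383 mg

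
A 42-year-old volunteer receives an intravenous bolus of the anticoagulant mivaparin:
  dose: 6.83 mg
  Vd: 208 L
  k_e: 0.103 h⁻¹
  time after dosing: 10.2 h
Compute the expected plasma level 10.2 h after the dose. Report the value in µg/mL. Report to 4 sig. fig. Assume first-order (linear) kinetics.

C₀ = Dose / Vd = 6.830 / 208 = 0.03284 mg/L
C = C₀ · e^(−k·t) = 0.03284 × e^(−0.1030 × 10.2)
  = 0.03284 × 0.3497 = 0.01148 mg/L
(0.01148 mg/L = 0.01148 µg/mL)

0.01148 µg/mL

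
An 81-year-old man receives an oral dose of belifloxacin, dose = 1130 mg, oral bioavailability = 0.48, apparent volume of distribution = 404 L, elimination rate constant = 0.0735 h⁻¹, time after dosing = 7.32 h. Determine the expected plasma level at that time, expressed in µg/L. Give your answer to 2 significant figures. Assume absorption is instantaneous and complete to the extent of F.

780 µg/L

Amount reaching circulation = F × Dose = 0.48 × 1130 = 542.4 mg
C₀ = F·Dose / Vd = 542.4 / 404 = 1.343 mg/L
C = C₀ · e^(−k·t) = 1.343 × e^(−0.07350 × 7.32)
  = 1.343 × 0.5839 = 0.7842 mg/L
Convert: 0.7842 mg/L × 1000 = 784.2 µg/L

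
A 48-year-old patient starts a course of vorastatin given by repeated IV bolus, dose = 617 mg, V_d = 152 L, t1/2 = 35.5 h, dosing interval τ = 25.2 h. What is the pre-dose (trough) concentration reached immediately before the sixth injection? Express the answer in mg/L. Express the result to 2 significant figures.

5.8 mg/L

C₀ per dose = Dose / Vd = 617 / 152 = 4.059 mg/L
k = ln2 / t½ = 0.693147 / 35.5 = 0.01953 h⁻¹
Fraction remaining after one interval: r = e^(−kτ) = e^(−0.01953 × 25.2) = 0.6113
Before dose 6, 5 doses have been given (aged 1τ, 2τ, 3τ, 4τ, 5τ).
C_trough = C₀ × (r + r² + … + r^5) = C₀ × r(1−r^5)/(1−r)
        = 4.059 × 0.6113 × (1 − 0.08536) / (1 − 0.6113) = 5.839 mg/L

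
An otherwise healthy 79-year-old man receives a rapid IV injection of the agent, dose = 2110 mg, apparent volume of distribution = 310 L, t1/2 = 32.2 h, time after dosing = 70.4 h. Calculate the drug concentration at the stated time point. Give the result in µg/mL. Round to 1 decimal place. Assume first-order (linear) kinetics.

1.5 µg/mL

C₀ = Dose / Vd = 2110 / 310 = 6.806 mg/L
k = ln2 / t½ = 0.693147 / 32.2 = 0.02153 h⁻¹
C = C₀ · e^(−k·t) = 6.806 × e^(−0.02153 × 70.4)
  = 6.806 × 0.2197 = 1.495 mg/L
(1.495 mg/L = 1.495 µg/mL)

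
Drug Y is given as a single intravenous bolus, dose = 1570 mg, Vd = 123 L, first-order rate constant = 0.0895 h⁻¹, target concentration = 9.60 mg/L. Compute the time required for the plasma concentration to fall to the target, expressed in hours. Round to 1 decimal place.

C₀ = Dose / Vd = 1570 / 123 = 12.76 mg/L
t = ln(C₀ / C) / k = ln(12.76 / 9.60) / 0.08950
  = ln(1.329) / 0.08950 = 0.2844 / 0.08950 = 3.178 h

3.2 h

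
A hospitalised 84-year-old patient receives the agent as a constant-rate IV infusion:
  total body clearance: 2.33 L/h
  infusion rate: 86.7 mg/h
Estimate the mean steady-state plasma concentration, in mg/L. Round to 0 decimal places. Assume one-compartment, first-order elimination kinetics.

37 mg/L

At steady state Css = R₀ / CL = 86.7 / 2.330 = 37.21 mg/L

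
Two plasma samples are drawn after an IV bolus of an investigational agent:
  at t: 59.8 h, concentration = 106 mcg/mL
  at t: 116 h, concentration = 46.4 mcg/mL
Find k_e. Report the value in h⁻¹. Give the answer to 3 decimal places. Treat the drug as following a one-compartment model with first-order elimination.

k = ln(C₁/C₂) / (t₂ − t₁) = ln(106/46.4) / (116 − 59.8)
  = 0.8261 / 56.20 = 0.01470 h⁻¹

0.015 h⁻¹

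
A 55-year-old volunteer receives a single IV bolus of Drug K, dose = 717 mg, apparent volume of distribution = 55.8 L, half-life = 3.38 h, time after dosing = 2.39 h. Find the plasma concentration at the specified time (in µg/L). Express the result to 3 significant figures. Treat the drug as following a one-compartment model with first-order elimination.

C₀ = Dose / Vd = 717.0 / 55.8 = 12.85 mg/L
k = ln2 / t½ = 0.693147 / 3.38 = 0.2051 h⁻¹
C = C₀ · e^(−k·t) = 12.85 × e^(−0.2051 × 2.39)
  = 12.85 × 0.6125 = 7.871 mg/L
Convert: 7.871 mg/L × 1000 = 7871 µg/L

7870 µg/L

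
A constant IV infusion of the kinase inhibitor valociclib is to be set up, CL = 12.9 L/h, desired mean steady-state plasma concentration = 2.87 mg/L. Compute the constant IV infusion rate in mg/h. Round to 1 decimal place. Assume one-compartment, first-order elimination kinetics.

At steady state, infusion rate R₀ = Css × CL = 2.87 × 12.90 = 37.02 mg/h

37.0 mg/h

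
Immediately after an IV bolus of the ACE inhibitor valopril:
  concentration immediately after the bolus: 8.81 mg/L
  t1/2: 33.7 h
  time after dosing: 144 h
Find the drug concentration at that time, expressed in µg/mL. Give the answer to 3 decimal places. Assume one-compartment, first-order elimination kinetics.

0.456 µg/mL

k = ln2 / t½ = 0.693147 / 33.7 = 0.02057 h⁻¹
C = C₀ · e^(−k·t) = 8.810 × e^(−0.02057 × 144)
  = 8.810 × 0.05171 = 0.4556 mg/L
(0.4556 mg/L = 0.4556 µg/mL)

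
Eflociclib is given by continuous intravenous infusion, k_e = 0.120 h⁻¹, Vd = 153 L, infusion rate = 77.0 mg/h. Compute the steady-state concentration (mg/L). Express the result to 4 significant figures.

4.194 mg/L

CL = k × Vd = 0.1200 × 153 = 18.36 L/h
At steady state Css = R₀ / CL = 77.0 / 18.36 = 4.194 mg/L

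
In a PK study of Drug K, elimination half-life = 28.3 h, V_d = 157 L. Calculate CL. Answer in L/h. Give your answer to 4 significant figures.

3.845 L/h

k = ln2 / t½ = 0.693147 / 28.3 = 0.02449 h⁻¹
CL = k × Vd = 0.02449 × 157 = 3.845 L/h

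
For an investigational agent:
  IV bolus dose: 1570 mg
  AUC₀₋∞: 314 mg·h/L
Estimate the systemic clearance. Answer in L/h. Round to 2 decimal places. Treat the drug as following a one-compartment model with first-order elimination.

5.00 L/h

CL = Dose / AUC = 1570 / 314 = 5.000 L/h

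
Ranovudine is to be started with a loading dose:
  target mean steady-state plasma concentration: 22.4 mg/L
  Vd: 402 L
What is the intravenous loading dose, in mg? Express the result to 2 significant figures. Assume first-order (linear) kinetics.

LD = Css × Vd = 22.4 × 402 = 9005 mg

9000 mg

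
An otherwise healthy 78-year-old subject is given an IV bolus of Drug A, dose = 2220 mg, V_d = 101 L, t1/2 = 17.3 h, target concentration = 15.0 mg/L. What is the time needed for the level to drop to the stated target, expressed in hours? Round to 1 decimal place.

9.5 h

C₀ = Dose / Vd = 2220 / 101 = 21.98 mg/L
k = ln2 / t½ = 0.693147 / 17.3 = 0.04007 h⁻¹
t = ln(C₀ / C) / k = ln(21.98 / 15.0) / 0.04007
  = ln(1.465) / 0.04007 = 0.3819 / 0.04007 = 9.531 h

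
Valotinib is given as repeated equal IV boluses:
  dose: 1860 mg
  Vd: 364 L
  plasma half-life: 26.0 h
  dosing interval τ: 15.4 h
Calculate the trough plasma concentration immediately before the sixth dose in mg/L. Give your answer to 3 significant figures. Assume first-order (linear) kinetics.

C₀ per dose = Dose / Vd = 1860 / 364 = 5.110 mg/L
k = ln2 / t½ = 0.693147 / 26.0 = 0.02666 h⁻¹
Fraction remaining after one interval: r = e^(−kτ) = e^(−0.02666 × 15.4) = 0.6633
Before dose 6, 5 doses have been given (aged 1τ, 2τ, 3τ, 4τ, 5τ).
C_trough = C₀ × (r + r² + … + r^5) = C₀ × r(1−r^5)/(1−r)
        = 5.110 × 0.6633 × (1 − 0.1284) / (1 − 0.6633) = 8.774 mg/L

8.77 mg/L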